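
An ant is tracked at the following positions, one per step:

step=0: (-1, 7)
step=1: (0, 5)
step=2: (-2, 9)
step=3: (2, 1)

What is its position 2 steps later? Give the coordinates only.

(10, -15)

Consecutive displacements (+1, -2), (-2, +4), (+4, -8) scale by a factor of -2 each step.
step 4: (2, 1) + (-8, +16) → (-6, 17)
step 5: (-6, 17) + (+16, -32) → (10, -15)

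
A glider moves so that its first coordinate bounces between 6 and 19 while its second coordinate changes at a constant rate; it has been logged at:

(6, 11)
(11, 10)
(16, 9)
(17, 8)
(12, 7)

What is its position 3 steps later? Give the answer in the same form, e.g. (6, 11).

The first coordinate reflects between 6 and 19, moving 5 per step.
  step 5: 12 → 7
  step 6: 7 → 10
  step 7: 10 → 15
The second coordinate changes by -1 each step: at step 7 it is 4.

(15, 4)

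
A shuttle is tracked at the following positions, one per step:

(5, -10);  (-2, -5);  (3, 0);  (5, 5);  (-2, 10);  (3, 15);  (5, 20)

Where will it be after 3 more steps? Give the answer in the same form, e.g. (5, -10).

First: cycles through 5, -2, 3 every 3 steps. Step 9 lands at position 0 of the cycle → 5.
Second: linear, +5 per step → 35 at step 9.

(5, 35)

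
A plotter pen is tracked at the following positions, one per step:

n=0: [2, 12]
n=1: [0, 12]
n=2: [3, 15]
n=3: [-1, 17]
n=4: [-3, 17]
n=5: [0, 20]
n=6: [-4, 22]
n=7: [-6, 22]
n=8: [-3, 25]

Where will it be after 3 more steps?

Differencing gives [-2, +0], [+3, +3], [-4, +2], [-2, +0], [+3, +3], [-4, +2], [-2, +0], [+3, +3]. This is the pattern [-2, +0], [+3, +3], [-4, +2] repeated.
step 9: apply [-4, +2] → [-7, 27]
step 10: apply [-2, +0] → [-9, 27]
step 11: apply [+3, +3] → [-6, 30]

[-6, 30]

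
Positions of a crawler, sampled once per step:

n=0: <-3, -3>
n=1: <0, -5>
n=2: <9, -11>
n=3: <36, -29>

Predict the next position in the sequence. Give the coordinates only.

<117, -83>

Consecutive displacements <+3, -2>, <+9, -6>, <+27, -18> scale by a factor of 3 each step.
step 4: <36, -29> + <+81, -54> → <117, -83>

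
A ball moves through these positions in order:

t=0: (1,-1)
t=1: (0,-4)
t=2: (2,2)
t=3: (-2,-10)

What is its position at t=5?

Step-to-step displacements: (-1,-3), (+2,+6), (-4,-12); each is -2× the previous.
step 4: (-2,-10) + (+8,+24) → (6,14)
step 5: (6,14) + (-16,-48) → (-10,-34)

(-10,-34)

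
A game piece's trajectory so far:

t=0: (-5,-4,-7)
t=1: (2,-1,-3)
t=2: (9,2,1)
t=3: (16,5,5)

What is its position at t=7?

Constant displacement of (+7,+3,+4) per step.
step 4: (16,5,5) + (+7,+3,+4) → (23,8,9)
step 5: (23,8,9) + (+7,+3,+4) → (30,11,13)
step 6: (30,11,13) + (+7,+3,+4) → (37,14,17)
step 7: (37,14,17) + (+7,+3,+4) → (44,17,21)

(44,17,21)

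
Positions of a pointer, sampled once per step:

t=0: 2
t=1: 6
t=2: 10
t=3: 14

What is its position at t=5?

Each step adds +4 to the position.
step 4: 14 + 4 → 18
step 5: 18 + 4 → 22

22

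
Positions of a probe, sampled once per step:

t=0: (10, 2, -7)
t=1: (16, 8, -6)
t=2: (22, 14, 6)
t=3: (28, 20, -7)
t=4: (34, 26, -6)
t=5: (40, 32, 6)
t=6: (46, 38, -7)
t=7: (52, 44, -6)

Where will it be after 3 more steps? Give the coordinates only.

First: linear, +6 per step → 70 at step 10.
Second: linear, +6 per step → 62 at step 10.
Third: cycles through -7, -6, 6 every 3 steps. Step 10 lands at position 1 of the cycle → -6.

(70, 62, -6)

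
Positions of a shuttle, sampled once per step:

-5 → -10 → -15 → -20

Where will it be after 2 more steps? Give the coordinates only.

-30

The position changes by -5 every step.
step 4: -20 − 5 → -25
step 5: -25 − 5 → -30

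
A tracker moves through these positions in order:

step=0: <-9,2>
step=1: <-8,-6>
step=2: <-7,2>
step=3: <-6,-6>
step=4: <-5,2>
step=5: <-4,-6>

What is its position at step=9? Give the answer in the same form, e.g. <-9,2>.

First: linear, +1 per step → 0 at step 9.
Second: cycles through 2, -6 every 2 steps. Step 9 lands at position 1 of the cycle → -6.

<0,-6>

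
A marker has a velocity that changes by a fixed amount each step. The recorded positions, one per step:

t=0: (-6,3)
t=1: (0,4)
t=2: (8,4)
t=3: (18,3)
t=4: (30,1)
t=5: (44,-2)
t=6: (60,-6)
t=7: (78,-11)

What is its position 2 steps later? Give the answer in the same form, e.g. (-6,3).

First differences are (+6,+1), (+8,+0), (+10,-1), (+12,-2), (+14,-3), (+16,-4), (+18,-5); their common second difference is (+2,-1) (constant acceleration).
step 8: (78,-11) + (+20,-6) → (98,-17)
step 9: (98,-17) + (+22,-7) → (120,-24)

(120,-24)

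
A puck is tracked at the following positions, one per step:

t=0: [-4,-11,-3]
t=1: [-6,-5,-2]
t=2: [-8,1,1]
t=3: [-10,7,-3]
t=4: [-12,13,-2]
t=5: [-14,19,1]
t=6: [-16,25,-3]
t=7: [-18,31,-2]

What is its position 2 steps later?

First: linear, -2 per step → -22 at step 9.
Second: linear, +6 per step → 43 at step 9.
Third: cycles through -3, -2, 1 every 3 steps. Step 9 lands at position 0 of the cycle → -3.

[-22,43,-3]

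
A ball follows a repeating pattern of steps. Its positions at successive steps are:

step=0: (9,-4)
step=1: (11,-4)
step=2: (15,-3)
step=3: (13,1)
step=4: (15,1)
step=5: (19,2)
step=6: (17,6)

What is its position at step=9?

(21,11)

The moves between consecutive positions are (+2,+0), (+4,+1), (-2,+4), (+2,+0), (+4,+1), (-2,+4); they repeat the 3-cycle [(+2,+0), (+4,+1), (-2,+4)].
step 7: apply (+2,+0) → (19,6)
step 8: apply (+4,+1) → (23,7)
step 9: apply (-2,+4) → (21,11)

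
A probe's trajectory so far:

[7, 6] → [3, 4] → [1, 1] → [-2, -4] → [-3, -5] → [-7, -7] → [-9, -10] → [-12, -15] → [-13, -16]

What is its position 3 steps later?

[-22, -26]

Step-to-step displacements: [-4, -2], [-2, -3], [-3, -5], [-1, -1], [-4, -2], [-2, -3], [-3, -5], [-1, -1] — a repeating cycle of length 4.
step 9: apply [-4, -2] → [-17, -18]
step 10: apply [-2, -3] → [-19, -21]
step 11: apply [-3, -5] → [-22, -26]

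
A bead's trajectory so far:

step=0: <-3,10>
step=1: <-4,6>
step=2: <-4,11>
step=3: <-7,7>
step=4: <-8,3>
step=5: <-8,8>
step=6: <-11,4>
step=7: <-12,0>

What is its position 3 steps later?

Step-to-step displacements: <-1,-4>, <+0,+5>, <-3,-4>, <-1,-4>, <+0,+5>, <-3,-4>, <-1,-4> — a repeating cycle of length 3.
step 8: apply <+0,+5> → <-12,5>
step 9: apply <-3,-4> → <-15,1>
step 10: apply <-1,-4> → <-16,-3>

<-16,-3>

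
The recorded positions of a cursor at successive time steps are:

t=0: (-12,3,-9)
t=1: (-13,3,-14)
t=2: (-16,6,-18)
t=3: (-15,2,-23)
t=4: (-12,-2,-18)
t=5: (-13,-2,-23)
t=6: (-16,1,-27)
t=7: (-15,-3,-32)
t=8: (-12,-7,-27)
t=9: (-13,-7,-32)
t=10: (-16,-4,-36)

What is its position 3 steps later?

(-13,-12,-41)

Step-to-step displacements: (-1,+0,-5), (-3,+3,-4), (+1,-4,-5), (+3,-4,+5), (-1,+0,-5), (-3,+3,-4), (+1,-4,-5), (+3,-4,+5), (-1,+0,-5), (-3,+3,-4) — a repeating cycle of length 4.
step 11: apply (+1,-4,-5) → (-15,-8,-41)
step 12: apply (+3,-4,+5) → (-12,-12,-36)
step 13: apply (-1,+0,-5) → (-13,-12,-41)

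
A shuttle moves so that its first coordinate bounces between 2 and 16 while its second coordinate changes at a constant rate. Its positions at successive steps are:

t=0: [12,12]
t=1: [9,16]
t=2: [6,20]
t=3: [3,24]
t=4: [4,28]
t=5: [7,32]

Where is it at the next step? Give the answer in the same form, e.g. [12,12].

The first coordinate reflects between 2 and 16, moving 3 per step.
  step 6: 7 → 10
The second coordinate changes by +4 each step: at step 6 it is 36.

[10,36]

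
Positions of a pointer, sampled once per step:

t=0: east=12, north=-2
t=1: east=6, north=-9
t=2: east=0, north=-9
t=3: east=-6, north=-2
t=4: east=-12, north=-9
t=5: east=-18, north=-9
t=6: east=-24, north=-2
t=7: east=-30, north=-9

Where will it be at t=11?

east=-54, north=-9

The east coordinate changes by -6 each step, so at step 11 it is 12 + 11·(-6) = -54.
The north coordinate repeats the cycle [-2, -9, -9] with period 3; step 11 mod 3 = 2, giving -9.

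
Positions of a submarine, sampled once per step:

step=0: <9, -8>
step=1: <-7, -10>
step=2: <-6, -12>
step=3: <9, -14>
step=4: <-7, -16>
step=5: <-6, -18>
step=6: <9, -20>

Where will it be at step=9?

The first coordinate repeats the cycle [9, -7, -6] with period 3; step 9 mod 3 = 0, giving 9.
The second coordinate changes by -2 each step, so at step 9 it is -8 + 9·(-2) = -26.

<9, -26>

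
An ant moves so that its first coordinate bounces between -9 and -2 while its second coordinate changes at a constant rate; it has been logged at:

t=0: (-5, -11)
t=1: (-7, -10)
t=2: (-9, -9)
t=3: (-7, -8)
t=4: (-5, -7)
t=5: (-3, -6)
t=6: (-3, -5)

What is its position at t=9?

(-9, -2)

The first coordinate reflects between -9 and -2, moving 2 per step.
  step 7: -3 → -5
  step 8: -5 → -7
  step 9: -7 → -9
The second coordinate changes by +1 each step: at step 9 it is -2.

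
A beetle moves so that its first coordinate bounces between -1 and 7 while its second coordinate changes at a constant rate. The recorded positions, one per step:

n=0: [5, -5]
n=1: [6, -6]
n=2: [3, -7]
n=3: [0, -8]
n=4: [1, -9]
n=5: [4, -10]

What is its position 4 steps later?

[0, -14]

The first coordinate reflects between -1 and 7, moving 3 per step.
  step 6: 4 → 7
  step 7: 7 → 4
  step 8: 4 → 1
  step 9: 1 → 0
The second coordinate changes by -1 each step: at step 9 it is -14.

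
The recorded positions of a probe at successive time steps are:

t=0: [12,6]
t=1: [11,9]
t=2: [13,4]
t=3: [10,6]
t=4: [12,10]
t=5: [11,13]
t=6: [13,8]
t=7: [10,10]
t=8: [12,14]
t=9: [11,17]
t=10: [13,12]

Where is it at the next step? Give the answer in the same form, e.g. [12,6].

[10,14]

Step-to-step displacements: [-1,+3], [+2,-5], [-3,+2], [+2,+4], [-1,+3], [+2,-5], [-3,+2], [+2,+4], [-1,+3], [+2,-5] — a repeating cycle of length 4.
step 11: apply [-3,+2] → [10,14]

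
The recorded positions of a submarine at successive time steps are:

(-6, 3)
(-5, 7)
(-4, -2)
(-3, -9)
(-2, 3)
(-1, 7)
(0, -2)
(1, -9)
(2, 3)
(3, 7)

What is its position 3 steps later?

The first coordinate changes by +1 each step, so at step 12 it is -6 + 12·(1) = 6.
The second coordinate repeats the cycle [3, 7, -2, -9] with period 4; step 12 mod 4 = 0, giving 3.

(6, 3)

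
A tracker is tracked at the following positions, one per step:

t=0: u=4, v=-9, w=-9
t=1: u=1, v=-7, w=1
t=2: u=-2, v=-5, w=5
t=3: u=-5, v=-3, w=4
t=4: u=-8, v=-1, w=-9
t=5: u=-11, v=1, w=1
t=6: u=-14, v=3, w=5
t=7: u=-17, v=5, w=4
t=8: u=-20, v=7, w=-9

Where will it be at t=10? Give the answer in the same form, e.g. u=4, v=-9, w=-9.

U: linear, -3 per step → -26 at step 10.
V: linear, +2 per step → 11 at step 10.
W: cycles through -9, 1, 5, 4 every 4 steps. Step 10 lands at position 2 of the cycle → 5.

u=-26, v=11, w=5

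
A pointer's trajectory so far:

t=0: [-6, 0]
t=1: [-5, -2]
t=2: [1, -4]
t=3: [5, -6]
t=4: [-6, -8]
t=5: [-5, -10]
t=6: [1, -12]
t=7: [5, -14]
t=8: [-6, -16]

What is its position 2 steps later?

The first coordinate repeats the cycle [-6, -5, 1, 5] with period 4; step 10 mod 4 = 2, giving 1.
The second coordinate changes by -2 each step, so at step 10 it is 0 + 10·(-2) = -20.

[1, -20]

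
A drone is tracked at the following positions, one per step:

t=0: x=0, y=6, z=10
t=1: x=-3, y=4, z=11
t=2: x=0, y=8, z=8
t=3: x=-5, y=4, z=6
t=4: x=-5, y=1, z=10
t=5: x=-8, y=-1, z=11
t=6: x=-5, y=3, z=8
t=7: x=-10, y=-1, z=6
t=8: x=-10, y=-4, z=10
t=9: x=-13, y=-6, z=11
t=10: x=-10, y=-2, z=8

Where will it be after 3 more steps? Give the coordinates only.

x=-18, y=-11, z=11

Step-to-step displacements: (-3, -2, +1), (+3, +4, -3), (-5, -4, -2), (+0, -3, +4), (-3, -2, +1), (+3, +4, -3), (-5, -4, -2), (+0, -3, +4), (-3, -2, +1), (+3, +4, -3) — a repeating cycle of length 4.
step 11: apply (-5, -4, -2) → x=-15, y=-6, z=6
step 12: apply (+0, -3, +4) → x=-15, y=-9, z=10
step 13: apply (-3, -2, +1) → x=-18, y=-11, z=11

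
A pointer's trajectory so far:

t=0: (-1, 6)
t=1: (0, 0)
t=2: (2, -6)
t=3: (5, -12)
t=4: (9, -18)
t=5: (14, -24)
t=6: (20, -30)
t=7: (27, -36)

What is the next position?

(35, -42)

Taking differences between consecutive positions: (+1, -6), (+2, -6), (+3, -6), (+4, -6), (+5, -6), (+6, -6), (+7, -6). These grow by (+1, +0) each step.
step 8: (27, -36) + (+8, -6) → (35, -42)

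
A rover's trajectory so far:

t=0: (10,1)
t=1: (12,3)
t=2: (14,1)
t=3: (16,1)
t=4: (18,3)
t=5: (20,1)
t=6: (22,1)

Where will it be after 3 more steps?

First: linear, +2 per step → 28 at step 9.
Second: cycles through 1, 3, 1 every 3 steps. Step 9 lands at position 0 of the cycle → 1.

(28,1)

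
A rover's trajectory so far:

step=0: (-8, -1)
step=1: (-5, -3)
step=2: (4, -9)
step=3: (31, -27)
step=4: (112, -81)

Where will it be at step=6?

The jumps are (+3, -2), (+9, -6), (+27, -18), (+81, -54) — a geometric progression with ratio 3.
step 5: (112, -81) + (+243, -162) → (355, -243)
step 6: (355, -243) + (+729, -486) → (1084, -729)

(1084, -729)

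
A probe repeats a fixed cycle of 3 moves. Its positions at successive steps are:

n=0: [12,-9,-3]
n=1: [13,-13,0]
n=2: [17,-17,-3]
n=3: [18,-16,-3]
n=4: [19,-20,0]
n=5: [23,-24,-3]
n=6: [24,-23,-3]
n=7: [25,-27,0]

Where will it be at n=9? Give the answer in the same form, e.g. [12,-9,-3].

[30,-30,-3]

The moves between consecutive positions are [+1,-4,+3], [+4,-4,-3], [+1,+1,+0], [+1,-4,+3], [+4,-4,-3], [+1,+1,+0], [+1,-4,+3]; they repeat the 3-cycle [[+1,-4,+3], [+4,-4,-3], [+1,+1,+0]].
step 8: apply [+4,-4,-3] → [29,-31,-3]
step 9: apply [+1,+1,+0] → [30,-30,-3]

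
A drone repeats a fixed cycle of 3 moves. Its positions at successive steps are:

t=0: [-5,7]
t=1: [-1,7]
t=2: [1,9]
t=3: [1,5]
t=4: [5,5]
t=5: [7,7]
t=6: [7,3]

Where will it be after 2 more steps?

The moves between consecutive positions are [+4,+0], [+2,+2], [+0,-4], [+4,+0], [+2,+2], [+0,-4]; they repeat the 3-cycle [[+4,+0], [+2,+2], [+0,-4]].
step 7: apply [+4,+0] → [11,3]
step 8: apply [+2,+2] → [13,5]

[13,5]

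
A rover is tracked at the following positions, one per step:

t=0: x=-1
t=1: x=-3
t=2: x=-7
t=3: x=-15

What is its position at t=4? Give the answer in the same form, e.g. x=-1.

x=-31

The jumps are -2, -4, -8 — a geometric progression with ratio 2.
step 4: -15 − 16 → x=-31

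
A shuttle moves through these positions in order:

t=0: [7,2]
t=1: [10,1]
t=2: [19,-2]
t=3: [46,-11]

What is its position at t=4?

The jumps are [+3,-1], [+9,-3], [+27,-9] — a geometric progression with ratio 3.
step 4: [46,-11] + [+81,-27] → [127,-38]

[127,-38]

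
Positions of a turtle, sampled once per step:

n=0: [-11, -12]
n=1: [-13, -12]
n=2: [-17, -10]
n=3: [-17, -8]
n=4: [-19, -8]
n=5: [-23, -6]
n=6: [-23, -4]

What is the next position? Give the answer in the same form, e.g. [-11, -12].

The moves between consecutive positions are [-2, +0], [-4, +2], [+0, +2], [-2, +0], [-4, +2], [+0, +2]; they repeat the 3-cycle [[-2, +0], [-4, +2], [+0, +2]].
step 7: apply [-2, +0] → [-25, -4]

[-25, -4]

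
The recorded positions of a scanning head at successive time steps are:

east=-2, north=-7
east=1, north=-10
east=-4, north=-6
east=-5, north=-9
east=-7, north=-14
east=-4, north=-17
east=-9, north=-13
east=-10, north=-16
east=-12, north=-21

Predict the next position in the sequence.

Differencing gives (+3, -3), (-5, +4), (-1, -3), (-2, -5), (+3, -3), (-5, +4), (-1, -3), (-2, -5). This is the pattern (+3, -3), (-5, +4), (-1, -3), (-2, -5) repeated.
step 9: apply (+3, -3) → east=-9, north=-24

east=-9, north=-24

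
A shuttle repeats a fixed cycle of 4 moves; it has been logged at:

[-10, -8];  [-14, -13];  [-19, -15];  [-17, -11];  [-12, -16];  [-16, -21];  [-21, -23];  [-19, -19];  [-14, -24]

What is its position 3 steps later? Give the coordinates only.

The moves between consecutive positions are [-4, -5], [-5, -2], [+2, +4], [+5, -5], [-4, -5], [-5, -2], [+2, +4], [+5, -5]; they repeat the 4-cycle [[-4, -5], [-5, -2], [+2, +4], [+5, -5]].
step 9: apply [-4, -5] → [-18, -29]
step 10: apply [-5, -2] → [-23, -31]
step 11: apply [+2, +4] → [-21, -27]

[-21, -27]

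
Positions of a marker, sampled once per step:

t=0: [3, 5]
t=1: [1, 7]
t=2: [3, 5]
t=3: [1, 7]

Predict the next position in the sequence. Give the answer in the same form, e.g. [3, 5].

Consecutive displacements [-2, +2], [+2, -2], [-2, +2] scale by a factor of -1 each step.
step 4: [1, 7] + [+2, -2] → [3, 5]

[3, 5]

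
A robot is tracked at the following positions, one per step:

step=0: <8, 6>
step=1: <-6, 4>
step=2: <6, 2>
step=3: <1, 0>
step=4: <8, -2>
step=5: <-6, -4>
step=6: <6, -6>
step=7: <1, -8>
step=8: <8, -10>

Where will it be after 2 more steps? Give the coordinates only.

<6, -14>

First: cycles through 8, -6, 6, 1 every 4 steps. Step 10 lands at position 2 of the cycle → 6.
Second: linear, -2 per step → -14 at step 10.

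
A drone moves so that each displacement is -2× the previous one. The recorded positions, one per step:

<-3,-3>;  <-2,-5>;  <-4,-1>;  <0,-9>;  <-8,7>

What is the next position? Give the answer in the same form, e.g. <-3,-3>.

Consecutive displacements <+1,-2>, <-2,+4>, <+4,-8>, <-8,+16> scale by a factor of -2 each step.
step 5: <-8,7> + <+16,-32> → <8,-25>

<8,-25>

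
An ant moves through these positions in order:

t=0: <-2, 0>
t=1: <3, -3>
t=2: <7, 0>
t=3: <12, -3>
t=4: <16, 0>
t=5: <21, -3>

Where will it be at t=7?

Differencing gives <+5, -3>, <+4, +3>, <+5, -3>, <+4, +3>, <+5, -3>. This is the pattern <+5, -3>, <+4, +3> repeated.
step 6: apply <+4, +3> → <25, 0>
step 7: apply <+5, -3> → <30, -3>

<30, -3>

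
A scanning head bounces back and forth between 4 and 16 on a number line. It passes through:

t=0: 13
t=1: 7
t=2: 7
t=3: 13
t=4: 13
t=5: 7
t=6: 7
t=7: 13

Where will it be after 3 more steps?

7

The value reflects between 4 and 16, moving 6 per step.
  step 8: 13 → 13
  step 9: 13 → 7
  step 10: 7 → 7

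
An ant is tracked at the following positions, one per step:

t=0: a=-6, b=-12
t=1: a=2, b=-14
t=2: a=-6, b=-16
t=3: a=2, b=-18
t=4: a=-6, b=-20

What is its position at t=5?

The a coordinate repeats the cycle [-6, 2] with period 2; step 5 mod 2 = 1, giving 2.
The b coordinate changes by -2 each step, so at step 5 it is -12 + 5·(-2) = -22.

a=2, b=-22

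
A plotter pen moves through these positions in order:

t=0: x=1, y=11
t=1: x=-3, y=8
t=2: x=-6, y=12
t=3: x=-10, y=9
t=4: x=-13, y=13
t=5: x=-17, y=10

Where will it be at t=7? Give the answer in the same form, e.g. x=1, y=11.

x=-24, y=11

The moves between consecutive positions are (-4, -3), (-3, +4), (-4, -3), (-3, +4), (-4, -3); they repeat the 2-cycle [(-4, -3), (-3, +4)].
step 6: apply (-3, +4) → x=-20, y=14
step 7: apply (-4, -3) → x=-24, y=11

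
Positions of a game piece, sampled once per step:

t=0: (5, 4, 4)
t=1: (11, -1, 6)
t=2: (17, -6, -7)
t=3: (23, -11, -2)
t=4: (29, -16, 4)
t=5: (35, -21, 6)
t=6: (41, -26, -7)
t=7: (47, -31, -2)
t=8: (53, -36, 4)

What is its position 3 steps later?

First: linear, +6 per step → 71 at step 11.
Second: linear, -5 per step → -51 at step 11.
Third: cycles through 4, 6, -7, -2 every 4 steps. Step 11 lands at position 3 of the cycle → -2.

(71, -51, -2)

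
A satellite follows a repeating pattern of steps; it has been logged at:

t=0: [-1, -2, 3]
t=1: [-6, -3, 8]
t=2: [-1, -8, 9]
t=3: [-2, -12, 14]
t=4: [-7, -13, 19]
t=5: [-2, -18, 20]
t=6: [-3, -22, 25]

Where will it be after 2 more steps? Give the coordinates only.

[-3, -28, 31]

Step-to-step displacements: [-5, -1, +5], [+5, -5, +1], [-1, -4, +5], [-5, -1, +5], [+5, -5, +1], [-1, -4, +5] — a repeating cycle of length 3.
step 7: apply [-5, -1, +5] → [-8, -23, 30]
step 8: apply [+5, -5, +1] → [-3, -28, 31]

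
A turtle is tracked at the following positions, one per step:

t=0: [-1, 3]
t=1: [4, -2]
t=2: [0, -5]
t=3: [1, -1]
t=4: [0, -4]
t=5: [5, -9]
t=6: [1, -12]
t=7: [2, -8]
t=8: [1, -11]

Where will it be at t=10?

Differencing gives [+5, -5], [-4, -3], [+1, +4], [-1, -3], [+5, -5], [-4, -3], [+1, +4], [-1, -3]. This is the pattern [+5, -5], [-4, -3], [+1, +4], [-1, -3] repeated.
step 9: apply [+5, -5] → [6, -16]
step 10: apply [-4, -3] → [2, -19]

[2, -19]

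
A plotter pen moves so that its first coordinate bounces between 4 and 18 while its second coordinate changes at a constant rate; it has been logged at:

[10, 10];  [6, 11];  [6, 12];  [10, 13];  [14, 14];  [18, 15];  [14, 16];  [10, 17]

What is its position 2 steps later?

The first coordinate reflects between 4 and 18, moving 4 per step.
  step 8: 10 → 6
  step 9: 6 → 6
The second coordinate changes by +1 each step: at step 9 it is 19.

[6, 19]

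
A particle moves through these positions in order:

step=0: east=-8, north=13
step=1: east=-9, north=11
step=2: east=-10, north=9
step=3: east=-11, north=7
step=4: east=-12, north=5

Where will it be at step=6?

The position changes by (-1,-2) every step.
step 5: east=-12, north=5 + (-1,-2) → east=-13, north=3
step 6: east=-13, north=3 + (-1,-2) → east=-14, north=1

east=-14, north=1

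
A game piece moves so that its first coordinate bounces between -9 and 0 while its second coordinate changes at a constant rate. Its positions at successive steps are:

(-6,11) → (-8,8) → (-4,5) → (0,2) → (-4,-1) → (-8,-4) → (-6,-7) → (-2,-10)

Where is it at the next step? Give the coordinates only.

(-2,-13)

The first coordinate reflects between -9 and 0, moving 4 per step.
  step 8: -2 → -2
The second coordinate changes by -3 each step: at step 8 it is -13.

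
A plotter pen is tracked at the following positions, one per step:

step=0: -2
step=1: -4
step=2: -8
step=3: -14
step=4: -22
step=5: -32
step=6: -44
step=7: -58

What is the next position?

Taking differences between consecutive positions: -2, -4, -6, -8, -10, -12, -14. These grow by -2 each step.
step 8: -58 − 16 → -74

-74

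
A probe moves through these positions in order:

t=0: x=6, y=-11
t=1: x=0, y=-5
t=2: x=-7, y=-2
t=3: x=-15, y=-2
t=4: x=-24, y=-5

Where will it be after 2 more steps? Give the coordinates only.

Successive displacements: (-6, +6), (-7, +3), (-8, +0), (-9, -3) — each changes by (-1, -3).
step 5: x=-24, y=-5 + (-10, -6) → x=-34, y=-11
step 6: x=-34, y=-11 + (-11, -9) → x=-45, y=-20

x=-45, y=-20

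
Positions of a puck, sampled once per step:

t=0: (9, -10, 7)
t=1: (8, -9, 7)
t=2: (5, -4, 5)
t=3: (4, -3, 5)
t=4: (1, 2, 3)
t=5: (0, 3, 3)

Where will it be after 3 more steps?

Step-to-step displacements: (-1, +1, +0), (-3, +5, -2), (-1, +1, +0), (-3, +5, -2), (-1, +1, +0) — a repeating cycle of length 2.
step 6: apply (-3, +5, -2) → (-3, 8, 1)
step 7: apply (-1, +1, +0) → (-4, 9, 1)
step 8: apply (-3, +5, -2) → (-7, 14, -1)

(-7, 14, -1)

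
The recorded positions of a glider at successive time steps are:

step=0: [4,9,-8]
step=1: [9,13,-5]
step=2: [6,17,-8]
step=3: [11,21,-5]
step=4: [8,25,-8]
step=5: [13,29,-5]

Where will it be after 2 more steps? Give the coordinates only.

Differencing gives [+5,+4,+3], [-3,+4,-3], [+5,+4,+3], [-3,+4,-3], [+5,+4,+3]. This is the pattern [+5,+4,+3], [-3,+4,-3] repeated.
step 6: apply [-3,+4,-3] → [10,33,-8]
step 7: apply [+5,+4,+3] → [15,37,-5]

[15,37,-5]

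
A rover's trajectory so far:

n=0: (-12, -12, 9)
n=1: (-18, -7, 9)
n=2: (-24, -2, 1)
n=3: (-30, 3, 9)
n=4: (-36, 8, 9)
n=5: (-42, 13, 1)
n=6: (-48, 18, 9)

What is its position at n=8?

First: linear, -6 per step → -60 at step 8.
Second: linear, +5 per step → 28 at step 8.
Third: cycles through 9, 9, 1 every 3 steps. Step 8 lands at position 2 of the cycle → 1.

(-60, 28, 1)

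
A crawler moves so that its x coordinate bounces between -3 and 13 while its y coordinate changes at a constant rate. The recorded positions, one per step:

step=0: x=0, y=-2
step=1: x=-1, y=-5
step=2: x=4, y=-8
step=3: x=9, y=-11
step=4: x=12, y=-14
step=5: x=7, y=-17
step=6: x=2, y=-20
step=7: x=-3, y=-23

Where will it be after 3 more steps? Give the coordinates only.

x=12, y=-32

The x coordinate travels 5 per step and bounces off the walls at -3 and 13.
  step 8: -3 → 2
  step 9: 2 → 7
  step 10: 7 → 12
The y coordinate changes by -3 each step: at step 10 it is -32.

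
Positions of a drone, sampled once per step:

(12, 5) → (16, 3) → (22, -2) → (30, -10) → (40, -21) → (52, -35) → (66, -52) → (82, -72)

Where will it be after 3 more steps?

(142, -150)

Taking differences between consecutive positions: (+4, -2), (+6, -5), (+8, -8), (+10, -11), (+12, -14), (+14, -17), (+16, -20). These grow by (+2, -3) each step.
step 8: (82, -72) + (+18, -23) → (100, -95)
step 9: (100, -95) + (+20, -26) → (120, -121)
step 10: (120, -121) + (+22, -29) → (142, -150)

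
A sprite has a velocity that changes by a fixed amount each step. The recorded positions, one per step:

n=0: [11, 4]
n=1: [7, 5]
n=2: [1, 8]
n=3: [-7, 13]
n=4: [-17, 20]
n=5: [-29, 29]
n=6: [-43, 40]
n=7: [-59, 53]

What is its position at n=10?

Taking differences between consecutive positions: [-4, +1], [-6, +3], [-8, +5], [-10, +7], [-12, +9], [-14, +11], [-16, +13]. These grow by [-2, +2] each step.
step 8: [-59, 53] + [-18, +15] → [-77, 68]
step 9: [-77, 68] + [-20, +17] → [-97, 85]
step 10: [-97, 85] + [-22, +19] → [-119, 104]

[-119, 104]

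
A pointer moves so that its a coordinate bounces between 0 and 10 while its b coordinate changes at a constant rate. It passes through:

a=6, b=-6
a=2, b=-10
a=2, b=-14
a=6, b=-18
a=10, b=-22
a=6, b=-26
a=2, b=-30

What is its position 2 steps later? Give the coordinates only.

a=6, b=-38

The a coordinate travels 4 per step and bounces off the walls at 0 and 10.
  step 7: 2 → 2
  step 8: 2 → 6
The b coordinate changes by -4 each step: at step 8 it is -38.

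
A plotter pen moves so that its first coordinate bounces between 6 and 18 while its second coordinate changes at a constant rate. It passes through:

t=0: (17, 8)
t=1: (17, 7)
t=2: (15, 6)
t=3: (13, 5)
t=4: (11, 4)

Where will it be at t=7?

The first coordinate reflects between 6 and 18, moving 2 per step.
  step 5: 11 → 9
  step 6: 9 → 7
  step 7: 7 → 7
The second coordinate changes by -1 each step: at step 7 it is 1.

(7, 1)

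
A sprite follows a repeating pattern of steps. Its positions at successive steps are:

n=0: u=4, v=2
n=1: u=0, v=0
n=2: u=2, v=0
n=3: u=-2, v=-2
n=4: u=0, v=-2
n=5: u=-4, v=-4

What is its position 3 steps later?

u=-4, v=-6

The moves between consecutive positions are (-4, -2), (+2, +0), (-4, -2), (+2, +0), (-4, -2); they repeat the 2-cycle [(-4, -2), (+2, +0)].
step 6: apply (+2, +0) → u=-2, v=-4
step 7: apply (-4, -2) → u=-6, v=-6
step 8: apply (+2, +0) → u=-4, v=-6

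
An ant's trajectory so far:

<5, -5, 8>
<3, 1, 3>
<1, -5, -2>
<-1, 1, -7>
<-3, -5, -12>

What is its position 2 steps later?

<-7, -5, -22>

The first coordinate changes by -2 each step, so at step 6 it is 5 + 6·(-2) = -7.
The second coordinate repeats the cycle [-5, 1] with period 2; step 6 mod 2 = 0, giving -5.
The third coordinate changes by -5 each step, so at step 6 it is 8 + 6·(-5) = -22.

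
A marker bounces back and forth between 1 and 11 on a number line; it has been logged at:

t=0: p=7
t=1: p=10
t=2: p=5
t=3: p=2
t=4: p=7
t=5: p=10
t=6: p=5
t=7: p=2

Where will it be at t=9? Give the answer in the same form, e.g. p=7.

The value reflects between 1 and 11, moving 5 per step.
  step 8: 2 → 7
  step 9: 7 → 10

p=10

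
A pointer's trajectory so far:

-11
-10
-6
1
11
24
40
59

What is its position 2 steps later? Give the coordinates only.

Successive displacements: +1, +4, +7, +10, +13, +16, +19 — each changes by +3.
step 8: 59 + 22 → 81
step 9: 81 + 25 → 106

106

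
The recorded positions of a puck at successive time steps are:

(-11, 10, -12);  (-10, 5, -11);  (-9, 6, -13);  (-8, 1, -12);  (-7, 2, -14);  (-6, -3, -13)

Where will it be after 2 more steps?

The moves between consecutive positions are (+1, -5, +1), (+1, +1, -2), (+1, -5, +1), (+1, +1, -2), (+1, -5, +1); they repeat the 2-cycle [(+1, -5, +1), (+1, +1, -2)].
step 6: apply (+1, +1, -2) → (-5, -2, -15)
step 7: apply (+1, -5, +1) → (-4, -7, -14)

(-4, -7, -14)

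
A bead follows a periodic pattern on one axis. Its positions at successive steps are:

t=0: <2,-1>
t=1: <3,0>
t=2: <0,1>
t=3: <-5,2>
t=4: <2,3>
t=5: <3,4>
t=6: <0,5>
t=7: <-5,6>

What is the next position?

The first coordinate repeats the cycle [2, 3, 0, -5] with period 4; step 8 mod 4 = 0, giving 2.
The second coordinate changes by +1 each step, so at step 8 it is -1 + 8·(1) = 7.

<2,7>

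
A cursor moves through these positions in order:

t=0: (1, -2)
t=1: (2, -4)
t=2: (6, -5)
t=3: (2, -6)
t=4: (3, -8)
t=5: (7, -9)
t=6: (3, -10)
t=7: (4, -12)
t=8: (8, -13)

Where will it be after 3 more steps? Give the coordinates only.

(9, -17)

The moves between consecutive positions are (+1, -2), (+4, -1), (-4, -1), (+1, -2), (+4, -1), (-4, -1), (+1, -2), (+4, -1); they repeat the 3-cycle [(+1, -2), (+4, -1), (-4, -1)].
step 9: apply (-4, -1) → (4, -14)
step 10: apply (+1, -2) → (5, -16)
step 11: apply (+4, -1) → (9, -17)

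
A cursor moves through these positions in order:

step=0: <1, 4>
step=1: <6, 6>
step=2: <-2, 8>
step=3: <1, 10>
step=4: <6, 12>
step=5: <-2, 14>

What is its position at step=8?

<-2, 20>

First: cycles through 1, 6, -2 every 3 steps. Step 8 lands at position 2 of the cycle → -2.
Second: linear, +2 per step → 20 at step 8.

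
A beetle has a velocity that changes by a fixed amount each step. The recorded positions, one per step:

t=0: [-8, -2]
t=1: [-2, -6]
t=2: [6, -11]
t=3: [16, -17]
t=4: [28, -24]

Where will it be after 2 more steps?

First differences are [+6, -4], [+8, -5], [+10, -6], [+12, -7]; their common second difference is [+2, -1] (constant acceleration).
step 5: [28, -24] + [+14, -8] → [42, -32]
step 6: [42, -32] + [+16, -9] → [58, -41]

[58, -41]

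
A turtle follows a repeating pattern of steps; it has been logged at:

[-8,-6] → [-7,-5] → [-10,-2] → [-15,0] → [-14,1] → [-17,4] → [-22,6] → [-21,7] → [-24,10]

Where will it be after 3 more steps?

The moves between consecutive positions are [+1,+1], [-3,+3], [-5,+2], [+1,+1], [-3,+3], [-5,+2], [+1,+1], [-3,+3]; they repeat the 3-cycle [[+1,+1], [-3,+3], [-5,+2]].
step 9: apply [-5,+2] → [-29,12]
step 10: apply [+1,+1] → [-28,13]
step 11: apply [-3,+3] → [-31,16]

[-31,16]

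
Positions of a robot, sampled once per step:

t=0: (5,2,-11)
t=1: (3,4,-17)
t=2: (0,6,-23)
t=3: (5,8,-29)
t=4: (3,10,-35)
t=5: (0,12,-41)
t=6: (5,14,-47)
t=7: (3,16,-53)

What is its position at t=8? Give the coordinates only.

The first coordinate repeats the cycle [5, 3, 0] with period 3; step 8 mod 3 = 2, giving 0.
The second coordinate changes by +2 each step, so at step 8 it is 2 + 8·(2) = 18.
The third coordinate changes by -6 each step, so at step 8 it is -11 + 8·(-6) = -59.

(0,18,-59)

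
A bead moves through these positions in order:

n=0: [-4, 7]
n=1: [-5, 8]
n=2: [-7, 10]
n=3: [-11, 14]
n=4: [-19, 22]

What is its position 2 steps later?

Consecutive displacements [-1, +1], [-2, +2], [-4, +4], [-8, +8] scale by a factor of 2 each step.
step 5: [-19, 22] + [-16, +16] → [-35, 38]
step 6: [-35, 38] + [-32, +32] → [-67, 70]

[-67, 70]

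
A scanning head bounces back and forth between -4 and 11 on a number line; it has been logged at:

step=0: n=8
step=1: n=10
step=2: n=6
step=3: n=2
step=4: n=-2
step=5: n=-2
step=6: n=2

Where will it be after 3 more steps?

The value travels 4 per step and bounces off the walls at -4 and 11.
  step 7: 2 → 6
  step 8: 6 → 10
  step 9: 10 → 8

n=8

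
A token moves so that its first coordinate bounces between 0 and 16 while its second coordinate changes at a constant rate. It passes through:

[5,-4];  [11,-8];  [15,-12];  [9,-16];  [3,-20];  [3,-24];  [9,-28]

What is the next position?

The first coordinate travels 6 per step and bounces off the walls at 0 and 16.
  step 7: 9 → 15
The second coordinate changes by -4 each step: at step 7 it is -32.

[15,-32]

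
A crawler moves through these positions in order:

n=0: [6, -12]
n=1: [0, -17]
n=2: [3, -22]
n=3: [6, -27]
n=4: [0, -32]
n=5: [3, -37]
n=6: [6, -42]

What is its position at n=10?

First: cycles through 6, 0, 3 every 3 steps. Step 10 lands at position 1 of the cycle → 0.
Second: linear, -5 per step → -62 at step 10.

[0, -62]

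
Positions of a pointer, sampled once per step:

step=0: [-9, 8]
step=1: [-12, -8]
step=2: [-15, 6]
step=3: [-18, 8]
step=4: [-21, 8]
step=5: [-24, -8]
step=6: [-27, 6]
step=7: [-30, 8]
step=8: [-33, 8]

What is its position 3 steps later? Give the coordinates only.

[-42, 8]

First: linear, -3 per step → -42 at step 11.
Second: cycles through 8, -8, 6, 8 every 4 steps. Step 11 lands at position 3 of the cycle → 8.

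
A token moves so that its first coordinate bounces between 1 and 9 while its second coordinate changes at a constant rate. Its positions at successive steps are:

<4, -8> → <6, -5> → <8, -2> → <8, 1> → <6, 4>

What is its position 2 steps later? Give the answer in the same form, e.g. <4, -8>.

The first coordinate reflects between 1 and 9, moving 2 per step.
  step 5: 6 → 4
  step 6: 4 → 2
The second coordinate changes by +3 each step: at step 6 it is 10.

<2, 10>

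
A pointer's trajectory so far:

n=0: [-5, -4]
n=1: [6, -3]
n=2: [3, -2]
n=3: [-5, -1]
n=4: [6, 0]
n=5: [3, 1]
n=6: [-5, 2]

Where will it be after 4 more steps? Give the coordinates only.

[6, 6]

The first coordinate repeats the cycle [-5, 6, 3] with period 3; step 10 mod 3 = 1, giving 6.
The second coordinate changes by +1 each step, so at step 10 it is -4 + 10·(1) = 6.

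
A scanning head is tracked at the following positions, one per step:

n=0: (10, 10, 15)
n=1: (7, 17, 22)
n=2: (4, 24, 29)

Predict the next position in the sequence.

Each step adds (-3, +7, +7) to the position.
step 3: (4, 24, 29) + (-3, +7, +7) → (1, 31, 36)

(1, 31, 36)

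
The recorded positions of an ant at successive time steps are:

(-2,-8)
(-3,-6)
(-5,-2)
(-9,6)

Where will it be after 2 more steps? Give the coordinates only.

(-33,54)

Consecutive displacements (-1,+2), (-2,+4), (-4,+8) scale by a factor of 2 each step.
step 4: (-9,6) + (-8,+16) → (-17,22)
step 5: (-17,22) + (-16,+32) → (-33,54)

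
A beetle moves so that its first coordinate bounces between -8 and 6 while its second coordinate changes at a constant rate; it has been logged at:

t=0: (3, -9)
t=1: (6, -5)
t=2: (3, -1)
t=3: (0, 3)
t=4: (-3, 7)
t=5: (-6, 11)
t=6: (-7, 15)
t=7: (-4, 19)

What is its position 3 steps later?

(5, 31)

The first coordinate reflects between -8 and 6, moving 3 per step.
  step 8: -4 → -1
  step 9: -1 → 2
  step 10: 2 → 5
The second coordinate changes by +4 each step: at step 10 it is 31.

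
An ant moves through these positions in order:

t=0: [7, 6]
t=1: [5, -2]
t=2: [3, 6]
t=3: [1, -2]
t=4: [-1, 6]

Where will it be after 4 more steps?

[-9, 6]

The first coordinate changes by -2 each step, so at step 8 it is 7 + 8·(-2) = -9.
The second coordinate repeats the cycle [6, -2] with period 2; step 8 mod 2 = 0, giving 6.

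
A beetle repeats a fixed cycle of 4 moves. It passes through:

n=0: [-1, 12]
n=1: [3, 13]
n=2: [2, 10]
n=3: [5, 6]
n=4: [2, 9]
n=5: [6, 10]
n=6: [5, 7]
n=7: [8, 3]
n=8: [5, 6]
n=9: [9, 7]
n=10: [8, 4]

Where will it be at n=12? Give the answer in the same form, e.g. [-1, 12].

[8, 3]

Step-to-step displacements: [+4, +1], [-1, -3], [+3, -4], [-3, +3], [+4, +1], [-1, -3], [+3, -4], [-3, +3], [+4, +1], [-1, -3] — a repeating cycle of length 4.
step 11: apply [+3, -4] → [11, 0]
step 12: apply [-3, +3] → [8, 3]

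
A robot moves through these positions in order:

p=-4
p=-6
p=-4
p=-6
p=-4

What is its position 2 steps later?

The jumps are -2, +2, -2, +2 — a geometric progression with ratio -1.
step 5: -4 − 2 → p=-6
step 6: -6 + 2 → p=-4

p=-4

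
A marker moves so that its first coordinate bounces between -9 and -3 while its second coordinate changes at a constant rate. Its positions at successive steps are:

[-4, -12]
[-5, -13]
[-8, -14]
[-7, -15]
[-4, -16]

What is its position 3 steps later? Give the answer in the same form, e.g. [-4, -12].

The first coordinate travels 3 per step and bounces off the walls at -9 and -3.
  step 5: -4 → -5
  step 6: -5 → -8
  step 7: -8 → -7
The second coordinate changes by -1 each step: at step 7 it is -19.

[-7, -19]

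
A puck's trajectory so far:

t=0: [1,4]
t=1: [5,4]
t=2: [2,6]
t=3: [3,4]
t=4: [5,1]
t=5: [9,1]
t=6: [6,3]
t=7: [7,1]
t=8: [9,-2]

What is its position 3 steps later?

Step-to-step displacements: [+4,+0], [-3,+2], [+1,-2], [+2,-3], [+4,+0], [-3,+2], [+1,-2], [+2,-3] — a repeating cycle of length 4.
step 9: apply [+4,+0] → [13,-2]
step 10: apply [-3,+2] → [10,0]
step 11: apply [+1,-2] → [11,-2]

[11,-2]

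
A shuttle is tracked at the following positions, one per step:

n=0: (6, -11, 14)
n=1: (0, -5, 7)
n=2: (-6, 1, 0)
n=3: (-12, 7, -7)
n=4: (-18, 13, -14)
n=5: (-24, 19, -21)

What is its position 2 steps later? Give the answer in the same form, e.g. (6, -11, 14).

The position changes by (-6, +6, -7) every step.
step 6: (-24, 19, -21) + (-6, +6, -7) → (-30, 25, -28)
step 7: (-30, 25, -28) + (-6, +6, -7) → (-36, 31, -35)

(-36, 31, -35)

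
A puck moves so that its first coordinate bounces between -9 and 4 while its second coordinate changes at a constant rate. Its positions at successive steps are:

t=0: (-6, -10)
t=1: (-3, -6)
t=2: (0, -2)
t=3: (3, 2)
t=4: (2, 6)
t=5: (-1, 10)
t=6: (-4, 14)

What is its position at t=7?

The first coordinate travels 3 per step and bounces off the walls at -9 and 4.
  step 7: -4 → -7
The second coordinate changes by +4 each step: at step 7 it is 18.

(-7, 18)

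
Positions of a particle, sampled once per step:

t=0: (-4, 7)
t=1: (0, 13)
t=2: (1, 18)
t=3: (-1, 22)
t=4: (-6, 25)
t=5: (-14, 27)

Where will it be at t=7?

First differences are (+4, +6), (+1, +5), (-2, +4), (-5, +3), (-8, +2); their common second difference is (-3, -1) (constant acceleration).
step 6: (-14, 27) + (-11, +1) → (-25, 28)
step 7: (-25, 28) + (-14, +0) → (-39, 28)

(-39, 28)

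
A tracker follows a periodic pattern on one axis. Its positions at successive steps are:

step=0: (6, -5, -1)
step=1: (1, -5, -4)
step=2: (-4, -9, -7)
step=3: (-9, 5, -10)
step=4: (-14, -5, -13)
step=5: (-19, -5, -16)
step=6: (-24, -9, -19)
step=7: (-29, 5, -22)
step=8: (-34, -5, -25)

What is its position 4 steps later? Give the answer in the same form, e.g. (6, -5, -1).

(-54, -5, -37)

First: linear, -5 per step → -54 at step 12.
Second: cycles through -5, -5, -9, 5 every 4 steps. Step 12 lands at position 0 of the cycle → -5.
Third: linear, -3 per step → -37 at step 12.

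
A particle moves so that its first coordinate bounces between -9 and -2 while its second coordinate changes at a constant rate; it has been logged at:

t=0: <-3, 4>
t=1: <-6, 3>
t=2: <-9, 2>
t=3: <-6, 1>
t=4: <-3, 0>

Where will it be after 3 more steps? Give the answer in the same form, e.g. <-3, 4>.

The first coordinate reflects between -9 and -2, moving 3 per step.
  step 5: -3 → -4
  step 6: -4 → -7
  step 7: -7 → -8
The second coordinate changes by -1 each step: at step 7 it is -3.

<-8, -3>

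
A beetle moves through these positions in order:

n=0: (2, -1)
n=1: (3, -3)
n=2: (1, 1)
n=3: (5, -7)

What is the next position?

Step-to-step displacements: (+1, -2), (-2, +4), (+4, -8); each is -2× the previous.
step 4: (5, -7) + (-8, +16) → (-3, 9)

(-3, 9)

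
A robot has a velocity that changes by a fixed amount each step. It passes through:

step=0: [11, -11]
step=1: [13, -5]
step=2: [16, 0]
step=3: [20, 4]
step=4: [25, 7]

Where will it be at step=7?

Successive displacements: [+2, +6], [+3, +5], [+4, +4], [+5, +3] — each changes by [+1, -1].
step 5: [25, 7] + [+6, +2] → [31, 9]
step 6: [31, 9] + [+7, +1] → [38, 10]
step 7: [38, 10] + [+8, +0] → [46, 10]

[46, 10]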